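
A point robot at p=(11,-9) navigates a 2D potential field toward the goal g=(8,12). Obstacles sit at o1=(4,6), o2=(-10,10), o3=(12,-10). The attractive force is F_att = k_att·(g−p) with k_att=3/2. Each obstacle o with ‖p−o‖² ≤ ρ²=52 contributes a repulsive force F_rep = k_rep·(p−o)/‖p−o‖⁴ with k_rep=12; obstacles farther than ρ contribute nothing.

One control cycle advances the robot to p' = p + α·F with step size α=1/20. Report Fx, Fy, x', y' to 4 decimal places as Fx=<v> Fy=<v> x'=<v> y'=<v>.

Fx=-7.5000 Fy=34.5000 x'=10.6250 y'=-7.2750

F_att = 3/2·(g−p) = 3/2·(-3,21) = (-4.5000,31.5000)
o1: d²=274 > ρ²=52 → inactive
o2: d²=802 > ρ²=52 → inactive
o3: d²=2 ≤ ρ²=52; F_rep = 12·(-1,1)/2² = (-3.0000,3.0000)
F = F_att + ΣF_rep = (-7.5000,34.5000)
p' = p + 1/20·F = (10.6250,-7.2750)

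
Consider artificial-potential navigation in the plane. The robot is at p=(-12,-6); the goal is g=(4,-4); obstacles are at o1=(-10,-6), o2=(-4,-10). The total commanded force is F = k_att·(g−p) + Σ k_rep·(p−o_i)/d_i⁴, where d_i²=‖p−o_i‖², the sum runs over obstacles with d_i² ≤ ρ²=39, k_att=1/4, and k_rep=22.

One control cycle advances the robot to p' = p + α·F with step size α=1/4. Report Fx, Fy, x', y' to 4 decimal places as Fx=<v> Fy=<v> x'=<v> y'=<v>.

Fx=1.2500 Fy=0.5000 x'=-11.6875 y'=-5.8750

F_att = 1/4·(g−p) = 1/4·(16,2) = (4.0000,0.5000)
o1: d²=4 ≤ ρ²=39; F_rep = 22·(-2,0)/4² = (-2.7500,0.0000)
o2: d²=80 > ρ²=39 → inactive
F = F_att + ΣF_rep = (1.2500,0.5000)
p' = p + 1/4·F = (-11.6875,-5.8750)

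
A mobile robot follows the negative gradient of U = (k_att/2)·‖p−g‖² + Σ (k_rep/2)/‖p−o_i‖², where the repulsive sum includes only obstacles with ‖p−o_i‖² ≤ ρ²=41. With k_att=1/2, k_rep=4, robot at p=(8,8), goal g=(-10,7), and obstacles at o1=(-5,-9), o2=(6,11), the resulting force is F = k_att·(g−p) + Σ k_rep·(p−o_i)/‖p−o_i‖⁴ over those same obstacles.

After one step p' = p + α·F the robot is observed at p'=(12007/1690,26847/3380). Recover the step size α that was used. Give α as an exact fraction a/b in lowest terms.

F_att = 1/2·(g−p) = 1/2·(-18,-1) = (-9.0000,-0.5000)
o1: d²=458 > ρ²=41 → inactive
o2: d²=13 ≤ ρ²=41; F_rep = 4·(2,-3)/13² = (0.0473,-0.0710)
F = F_att + ΣF_rep = (-8.9527,-0.5710)
Δp = p'−p = (-0.8953,-0.0571); α = Δx/Fx = (-1513/1690) / (-1513/169) = 1/10
check: Δy/Fy = (-193/3380) / (-193/338) = 1/10 ✓

α = 1/10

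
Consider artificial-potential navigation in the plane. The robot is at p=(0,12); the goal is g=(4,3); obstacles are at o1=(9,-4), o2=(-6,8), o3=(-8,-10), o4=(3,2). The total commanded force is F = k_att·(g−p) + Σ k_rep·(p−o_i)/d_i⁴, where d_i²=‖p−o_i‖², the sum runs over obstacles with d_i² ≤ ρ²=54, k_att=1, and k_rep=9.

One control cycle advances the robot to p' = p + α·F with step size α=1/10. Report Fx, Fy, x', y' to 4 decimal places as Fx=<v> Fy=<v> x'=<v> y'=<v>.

Fx=4.0200 Fy=-8.9867 x'=0.4020 y'=11.1013

F_att = 1·(g−p) = 1·(4,-9) = (4.0000,-9.0000)
o1: d²=337 > ρ²=54 → inactive
o2: d²=52 ≤ ρ²=54; F_rep = 9·(6,4)/52² = (0.0200,0.0133)
o3: d²=548 > ρ²=54 → inactive
o4: d²=109 > ρ²=54 → inactive
F = F_att + ΣF_rep = (4.0200,-8.9867)
p' = p + 1/10·F = (0.4020,11.1013)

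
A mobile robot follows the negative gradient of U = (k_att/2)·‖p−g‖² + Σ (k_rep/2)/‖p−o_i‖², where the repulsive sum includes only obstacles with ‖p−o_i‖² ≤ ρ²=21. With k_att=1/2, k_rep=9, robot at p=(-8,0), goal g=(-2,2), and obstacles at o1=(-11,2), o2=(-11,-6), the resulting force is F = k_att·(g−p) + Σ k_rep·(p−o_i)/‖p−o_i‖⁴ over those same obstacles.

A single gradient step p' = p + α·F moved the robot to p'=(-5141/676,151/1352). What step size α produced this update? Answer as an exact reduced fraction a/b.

α = 1/8

F_att = 1/2·(g−p) = 1/2·(6,2) = (3.0000,1.0000)
o1: d²=13 ≤ ρ²=21; F_rep = 9·(3,-2)/13² = (0.1598,-0.1065)
o2: d²=45 > ρ²=21 → inactive
F = F_att + ΣF_rep = (3.1598,0.8935)
Δp = p'−p = (0.3950,0.1117); α = Δx/Fx = (267/676) / (534/169) = 1/8
check: Δy/Fy = (151/1352) / (151/169) = 1/8 ✓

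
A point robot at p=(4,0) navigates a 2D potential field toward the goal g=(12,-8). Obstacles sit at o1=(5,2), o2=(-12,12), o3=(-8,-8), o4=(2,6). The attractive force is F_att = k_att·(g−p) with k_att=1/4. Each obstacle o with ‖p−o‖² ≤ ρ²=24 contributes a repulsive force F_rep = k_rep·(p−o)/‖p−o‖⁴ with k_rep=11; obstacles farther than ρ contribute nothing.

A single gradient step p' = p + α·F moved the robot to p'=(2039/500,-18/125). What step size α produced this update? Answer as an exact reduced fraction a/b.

F_att = 1/4·(g−p) = 1/4·(8,-8) = (2.0000,-2.0000)
o1: d²=5 ≤ ρ²=24; F_rep = 11·(-1,-2)/5² = (-0.4400,-0.8800)
o2: d²=400 > ρ²=24 → inactive
o3: d²=208 > ρ²=24 → inactive
o4: d²=40 > ρ²=24 → inactive
F = F_att + ΣF_rep = (1.5600,-2.8800)
Δp = p'−p = (0.0780,-0.1440); α = Δx/Fx = (39/500) / (39/25) = 1/20
check: Δy/Fy = (-18/125) / (-72/25) = 1/20 ✓

α = 1/20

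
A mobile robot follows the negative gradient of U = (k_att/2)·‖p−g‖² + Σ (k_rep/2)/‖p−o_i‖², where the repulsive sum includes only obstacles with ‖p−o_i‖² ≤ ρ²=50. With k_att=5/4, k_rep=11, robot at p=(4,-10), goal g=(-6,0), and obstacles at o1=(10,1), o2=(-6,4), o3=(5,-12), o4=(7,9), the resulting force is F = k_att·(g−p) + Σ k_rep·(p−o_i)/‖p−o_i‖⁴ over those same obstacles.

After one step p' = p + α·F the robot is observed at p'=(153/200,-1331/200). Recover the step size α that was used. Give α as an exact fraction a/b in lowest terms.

α = 1/4

F_att = 5/4·(g−p) = 5/4·(-10,10) = (-12.5000,12.5000)
o1: d²=157 > ρ²=50 → inactive
o2: d²=296 > ρ²=50 → inactive
o3: d²=5 ≤ ρ²=50; F_rep = 11·(-1,2)/5² = (-0.4400,0.8800)
o4: d²=370 > ρ²=50 → inactive
F = F_att + ΣF_rep = (-12.9400,13.3800)
Δp = p'−p = (-3.2350,3.3450); α = Δx/Fx = (-647/200) / (-647/50) = 1/4
check: Δy/Fy = (669/200) / (669/50) = 1/4 ✓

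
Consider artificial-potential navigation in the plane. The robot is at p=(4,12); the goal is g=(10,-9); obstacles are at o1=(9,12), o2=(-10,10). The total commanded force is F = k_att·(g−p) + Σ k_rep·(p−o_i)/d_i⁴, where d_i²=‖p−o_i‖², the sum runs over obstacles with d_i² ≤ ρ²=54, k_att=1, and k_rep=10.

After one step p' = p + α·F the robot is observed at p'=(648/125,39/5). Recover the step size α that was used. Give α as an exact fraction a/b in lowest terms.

F_att = 1·(g−p) = 1·(6,-21) = (6.0000,-21.0000)
o1: d²=25 ≤ ρ²=54; F_rep = 10·(-5,0)/25² = (-0.0800,0.0000)
o2: d²=200 > ρ²=54 → inactive
F = F_att + ΣF_rep = (5.9200,-21.0000)
Δp = p'−p = (1.1840,-4.2000); α = Δx/Fx = (148/125) / (148/25) = 1/5
check: Δy/Fy = (-21/5) / (-21) = 1/5 ✓

α = 1/5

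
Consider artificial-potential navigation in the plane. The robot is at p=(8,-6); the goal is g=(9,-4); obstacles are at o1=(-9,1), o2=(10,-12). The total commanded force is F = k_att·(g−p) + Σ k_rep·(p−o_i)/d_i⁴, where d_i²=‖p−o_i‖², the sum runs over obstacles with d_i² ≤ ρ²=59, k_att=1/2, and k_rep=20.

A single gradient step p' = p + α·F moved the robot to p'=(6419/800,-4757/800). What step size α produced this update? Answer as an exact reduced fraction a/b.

α = 1/20

F_att = 1/2·(g−p) = 1/2·(1,2) = (0.5000,1.0000)
o1: d²=338 > ρ²=59 → inactive
o2: d²=40 ≤ ρ²=59; F_rep = 20·(-2,6)/40² = (-0.0250,0.0750)
F = F_att + ΣF_rep = (0.4750,1.0750)
Δp = p'−p = (0.0238,0.0537); α = Δx/Fx = (19/800) / (19/40) = 1/20
check: Δy/Fy = (43/800) / (43/40) = 1/20 ✓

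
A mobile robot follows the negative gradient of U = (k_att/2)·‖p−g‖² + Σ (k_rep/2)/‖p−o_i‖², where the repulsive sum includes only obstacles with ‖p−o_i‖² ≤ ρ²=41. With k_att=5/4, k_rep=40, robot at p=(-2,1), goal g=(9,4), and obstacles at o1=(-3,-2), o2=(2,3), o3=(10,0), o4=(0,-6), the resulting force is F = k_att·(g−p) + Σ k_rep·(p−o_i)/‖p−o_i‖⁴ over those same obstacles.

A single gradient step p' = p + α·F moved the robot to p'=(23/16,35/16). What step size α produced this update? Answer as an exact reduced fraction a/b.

α = 1/4

F_att = 5/4·(g−p) = 5/4·(11,3) = (13.7500,3.7500)
o1: d²=10 ≤ ρ²=41; F_rep = 40·(1,3)/10² = (0.4000,1.2000)
o2: d²=20 ≤ ρ²=41; F_rep = 40·(-4,-2)/20² = (-0.4000,-0.2000)
o3: d²=145 > ρ²=41 → inactive
o4: d²=53 > ρ²=41 → inactive
F = F_att + ΣF_rep = (13.7500,4.7500)
Δp = p'−p = (3.4375,1.1875); α = Δx/Fx = (55/16) / (55/4) = 1/4
check: Δy/Fy = (19/16) / (19/4) = 1/4 ✓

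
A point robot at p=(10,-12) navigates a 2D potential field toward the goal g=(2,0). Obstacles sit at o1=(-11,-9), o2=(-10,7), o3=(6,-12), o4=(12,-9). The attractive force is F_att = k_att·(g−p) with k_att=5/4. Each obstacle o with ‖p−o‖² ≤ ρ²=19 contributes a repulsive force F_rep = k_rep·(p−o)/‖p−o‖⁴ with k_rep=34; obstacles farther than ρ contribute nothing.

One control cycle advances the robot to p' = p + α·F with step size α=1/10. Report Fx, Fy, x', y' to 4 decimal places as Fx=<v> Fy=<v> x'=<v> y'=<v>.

Fx=-9.8711 Fy=14.3964 x'=9.0129 y'=-10.5604

F_att = 5/4·(g−p) = 5/4·(-8,12) = (-10.0000,15.0000)
o1: d²=450 > ρ²=19 → inactive
o2: d²=761 > ρ²=19 → inactive
o3: d²=16 ≤ ρ²=19; F_rep = 34·(4,0)/16² = (0.5312,0.0000)
o4: d²=13 ≤ ρ²=19; F_rep = 34·(-2,-3)/13² = (-0.4024,-0.6036)
F = F_att + ΣF_rep = (-9.8711,14.3964)
p' = p + 1/10·F = (9.0129,-10.5604)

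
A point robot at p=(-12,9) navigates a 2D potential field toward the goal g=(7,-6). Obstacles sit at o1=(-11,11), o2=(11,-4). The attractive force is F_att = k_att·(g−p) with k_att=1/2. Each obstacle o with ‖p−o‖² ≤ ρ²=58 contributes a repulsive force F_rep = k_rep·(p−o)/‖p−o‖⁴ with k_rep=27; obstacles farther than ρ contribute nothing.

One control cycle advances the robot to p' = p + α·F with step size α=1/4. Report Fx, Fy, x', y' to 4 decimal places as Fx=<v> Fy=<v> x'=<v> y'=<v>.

Fx=8.4200 Fy=-9.6600 x'=-9.8950 y'=6.5850

F_att = 1/2·(g−p) = 1/2·(19,-15) = (9.5000,-7.5000)
o1: d²=5 ≤ ρ²=58; F_rep = 27·(-1,-2)/5² = (-1.0800,-2.1600)
o2: d²=698 > ρ²=58 → inactive
F = F_att + ΣF_rep = (8.4200,-9.6600)
p' = p + 1/4·F = (-9.8950,6.5850)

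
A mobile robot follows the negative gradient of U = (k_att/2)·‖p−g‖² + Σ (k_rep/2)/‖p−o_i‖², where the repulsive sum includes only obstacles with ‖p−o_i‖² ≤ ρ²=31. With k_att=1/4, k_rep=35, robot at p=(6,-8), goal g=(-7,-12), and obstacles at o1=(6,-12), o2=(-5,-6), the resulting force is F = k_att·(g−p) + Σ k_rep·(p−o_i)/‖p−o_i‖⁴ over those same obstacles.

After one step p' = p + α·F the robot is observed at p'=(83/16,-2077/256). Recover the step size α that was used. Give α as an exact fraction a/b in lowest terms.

F_att = 1/4·(g−p) = 1/4·(-13,-4) = (-3.2500,-1.0000)
o1: d²=16 ≤ ρ²=31; F_rep = 35·(0,4)/16² = (0.0000,0.5469)
o2: d²=125 > ρ²=31 → inactive
F = F_att + ΣF_rep = (-3.2500,-0.4531)
Δp = p'−p = (-0.8125,-0.1133); α = Δx/Fx = (-13/16) / (-13/4) = 1/4
check: Δy/Fy = (-29/256) / (-29/64) = 1/4 ✓

α = 1/4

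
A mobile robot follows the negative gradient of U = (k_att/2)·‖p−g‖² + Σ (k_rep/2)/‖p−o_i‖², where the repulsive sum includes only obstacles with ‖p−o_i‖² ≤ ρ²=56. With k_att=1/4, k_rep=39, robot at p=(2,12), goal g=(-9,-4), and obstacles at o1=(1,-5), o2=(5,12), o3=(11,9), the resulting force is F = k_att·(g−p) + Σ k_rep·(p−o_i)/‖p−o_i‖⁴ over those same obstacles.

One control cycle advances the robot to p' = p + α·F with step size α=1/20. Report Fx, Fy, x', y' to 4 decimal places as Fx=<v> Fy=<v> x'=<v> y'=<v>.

F_att = 1/4·(g−p) = 1/4·(-11,-16) = (-2.7500,-4.0000)
o1: d²=290 > ρ²=56 → inactive
o2: d²=9 ≤ ρ²=56; F_rep = 39·(-3,0)/9² = (-1.4444,0.0000)
o3: d²=90 > ρ²=56 → inactive
F = F_att + ΣF_rep = (-4.1944,-4.0000)
p' = p + 1/20·F = (1.7903,11.8000)

Fx=-4.1944 Fy=-4.0000 x'=1.7903 y'=11.8000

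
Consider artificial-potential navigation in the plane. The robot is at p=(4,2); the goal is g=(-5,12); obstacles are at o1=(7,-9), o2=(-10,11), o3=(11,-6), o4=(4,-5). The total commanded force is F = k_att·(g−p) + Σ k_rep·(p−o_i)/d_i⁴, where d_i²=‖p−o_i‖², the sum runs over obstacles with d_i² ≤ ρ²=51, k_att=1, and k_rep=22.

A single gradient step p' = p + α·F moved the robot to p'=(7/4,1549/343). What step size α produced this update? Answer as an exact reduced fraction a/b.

F_att = 1·(g−p) = 1·(-9,10) = (-9.0000,10.0000)
o1: d²=130 > ρ²=51 → inactive
o2: d²=277 > ρ²=51 → inactive
o3: d²=113 > ρ²=51 → inactive
o4: d²=49 ≤ ρ²=51; F_rep = 22·(0,7)/49² = (0.0000,0.0641)
F = F_att + ΣF_rep = (-9.0000,10.0641)
Δp = p'−p = (-2.2500,2.5160); α = Δx/Fx = (-9/4) / (-9) = 1/4
check: Δy/Fy = (863/343) / (3452/343) = 1/4 ✓

α = 1/4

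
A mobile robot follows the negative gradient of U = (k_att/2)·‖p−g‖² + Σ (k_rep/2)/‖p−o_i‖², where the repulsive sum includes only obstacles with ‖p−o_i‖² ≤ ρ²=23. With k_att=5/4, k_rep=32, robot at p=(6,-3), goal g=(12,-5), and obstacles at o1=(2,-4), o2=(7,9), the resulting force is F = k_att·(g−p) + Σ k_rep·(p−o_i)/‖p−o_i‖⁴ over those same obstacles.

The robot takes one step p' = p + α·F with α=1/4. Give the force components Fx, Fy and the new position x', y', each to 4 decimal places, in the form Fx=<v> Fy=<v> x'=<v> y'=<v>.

Fx=7.9429 Fy=-2.3893 x'=7.9857 y'=-3.5973

F_att = 5/4·(g−p) = 5/4·(6,-2) = (7.5000,-2.5000)
o1: d²=17 ≤ ρ²=23; F_rep = 32·(4,1)/17² = (0.4429,0.1107)
o2: d²=145 > ρ²=23 → inactive
F = F_att + ΣF_rep = (7.9429,-2.3893)
p' = p + 1/4·F = (7.9857,-3.5973)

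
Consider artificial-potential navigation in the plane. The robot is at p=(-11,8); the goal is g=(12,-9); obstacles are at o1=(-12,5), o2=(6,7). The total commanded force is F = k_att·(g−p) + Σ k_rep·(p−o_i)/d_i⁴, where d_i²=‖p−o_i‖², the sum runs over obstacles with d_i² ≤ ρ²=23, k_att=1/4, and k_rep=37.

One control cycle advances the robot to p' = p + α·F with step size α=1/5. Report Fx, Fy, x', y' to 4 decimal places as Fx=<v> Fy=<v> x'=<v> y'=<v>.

F_att = 1/4·(g−p) = 1/4·(23,-17) = (5.7500,-4.2500)
o1: d²=10 ≤ ρ²=23; F_rep = 37·(1,3)/10² = (0.3700,1.1100)
o2: d²=290 > ρ²=23 → inactive
F = F_att + ΣF_rep = (6.1200,-3.1400)
p' = p + 1/5·F = (-9.7760,7.3720)

Fx=6.1200 Fy=-3.1400 x'=-9.7760 y'=7.3720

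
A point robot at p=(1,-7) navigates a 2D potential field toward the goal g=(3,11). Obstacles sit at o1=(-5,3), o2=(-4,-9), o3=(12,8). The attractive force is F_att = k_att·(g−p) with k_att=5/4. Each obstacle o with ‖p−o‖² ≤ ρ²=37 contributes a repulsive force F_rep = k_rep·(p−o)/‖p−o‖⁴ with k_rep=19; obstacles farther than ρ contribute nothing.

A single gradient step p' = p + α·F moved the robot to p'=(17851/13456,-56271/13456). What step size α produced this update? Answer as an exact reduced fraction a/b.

α = 1/8

F_att = 5/4·(g−p) = 5/4·(2,18) = (2.5000,22.5000)
o1: d²=136 > ρ²=37 → inactive
o2: d²=29 ≤ ρ²=37; F_rep = 19·(5,2)/29² = (0.1130,0.0452)
o3: d²=346 > ρ²=37 → inactive
F = F_att + ΣF_rep = (2.6130,22.5452)
Δp = p'−p = (0.3266,2.8181); α = Δx/Fx = (4395/13456) / (4395/1682) = 1/8
check: Δy/Fy = (37921/13456) / (37921/1682) = 1/8 ✓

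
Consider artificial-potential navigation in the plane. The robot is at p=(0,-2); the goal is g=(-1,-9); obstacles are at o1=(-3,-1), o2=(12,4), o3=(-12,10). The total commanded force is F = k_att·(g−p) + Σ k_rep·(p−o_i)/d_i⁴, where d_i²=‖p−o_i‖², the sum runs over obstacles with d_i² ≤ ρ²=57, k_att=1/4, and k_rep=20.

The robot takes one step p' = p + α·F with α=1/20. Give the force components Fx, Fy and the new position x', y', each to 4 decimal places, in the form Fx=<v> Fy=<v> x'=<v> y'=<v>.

Fx=0.3500 Fy=-1.9500 x'=0.0175 y'=-2.0975

F_att = 1/4·(g−p) = 1/4·(-1,-7) = (-0.2500,-1.7500)
o1: d²=10 ≤ ρ²=57; F_rep = 20·(3,-1)/10² = (0.6000,-0.2000)
o2: d²=180 > ρ²=57 → inactive
o3: d²=288 > ρ²=57 → inactive
F = F_att + ΣF_rep = (0.3500,-1.9500)
p' = p + 1/20·F = (0.0175,-2.0975)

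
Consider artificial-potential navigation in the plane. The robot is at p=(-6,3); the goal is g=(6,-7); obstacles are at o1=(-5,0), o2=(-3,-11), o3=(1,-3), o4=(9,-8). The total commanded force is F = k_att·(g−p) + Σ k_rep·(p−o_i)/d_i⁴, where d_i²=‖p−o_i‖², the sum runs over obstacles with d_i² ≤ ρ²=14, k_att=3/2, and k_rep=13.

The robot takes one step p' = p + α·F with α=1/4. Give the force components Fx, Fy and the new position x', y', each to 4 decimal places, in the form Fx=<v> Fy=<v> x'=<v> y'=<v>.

Fx=17.8700 Fy=-14.6100 x'=-1.5325 y'=-0.6525

F_att = 3/2·(g−p) = 3/2·(12,-10) = (18.0000,-15.0000)
o1: d²=10 ≤ ρ²=14; F_rep = 13·(-1,3)/10² = (-0.1300,0.3900)
o2: d²=205 > ρ²=14 → inactive
o3: d²=85 > ρ²=14 → inactive
o4: d²=346 > ρ²=14 → inactive
F = F_att + ΣF_rep = (17.8700,-14.6100)
p' = p + 1/4·F = (-1.5325,-0.6525)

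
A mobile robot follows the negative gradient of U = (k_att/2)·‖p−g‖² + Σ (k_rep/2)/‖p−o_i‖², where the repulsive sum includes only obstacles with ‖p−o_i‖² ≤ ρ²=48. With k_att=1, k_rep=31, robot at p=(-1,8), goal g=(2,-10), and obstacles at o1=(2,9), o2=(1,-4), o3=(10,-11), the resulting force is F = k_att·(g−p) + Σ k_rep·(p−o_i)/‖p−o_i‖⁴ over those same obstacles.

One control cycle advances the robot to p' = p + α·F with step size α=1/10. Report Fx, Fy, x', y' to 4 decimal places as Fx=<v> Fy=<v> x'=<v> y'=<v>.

F_att = 1·(g−p) = 1·(3,-18) = (3.0000,-18.0000)
o1: d²=10 ≤ ρ²=48; F_rep = 31·(-3,-1)/10² = (-0.9300,-0.3100)
o2: d²=148 > ρ²=48 → inactive
o3: d²=482 > ρ²=48 → inactive
F = F_att + ΣF_rep = (2.0700,-18.3100)
p' = p + 1/10·F = (-0.7930,6.1690)

Fx=2.0700 Fy=-18.3100 x'=-0.7930 y'=6.1690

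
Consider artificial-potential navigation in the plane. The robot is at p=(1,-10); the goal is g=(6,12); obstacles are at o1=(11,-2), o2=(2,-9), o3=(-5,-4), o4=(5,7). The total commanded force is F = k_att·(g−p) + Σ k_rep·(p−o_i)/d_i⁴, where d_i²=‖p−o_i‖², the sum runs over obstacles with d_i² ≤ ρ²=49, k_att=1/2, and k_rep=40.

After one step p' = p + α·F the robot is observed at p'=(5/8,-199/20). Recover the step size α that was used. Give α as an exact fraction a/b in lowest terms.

α = 1/20

F_att = 1/2·(g−p) = 1/2·(5,22) = (2.5000,11.0000)
o1: d²=164 > ρ²=49 → inactive
o2: d²=2 ≤ ρ²=49; F_rep = 40·(-1,-1)/2² = (-10.0000,-10.0000)
o3: d²=72 > ρ²=49 → inactive
o4: d²=305 > ρ²=49 → inactive
F = F_att + ΣF_rep = (-7.5000,1.0000)
Δp = p'−p = (-0.3750,0.0500); α = Δx/Fx = (-3/8) / (-15/2) = 1/20
check: Δy/Fy = (1/20) / (1) = 1/20 ✓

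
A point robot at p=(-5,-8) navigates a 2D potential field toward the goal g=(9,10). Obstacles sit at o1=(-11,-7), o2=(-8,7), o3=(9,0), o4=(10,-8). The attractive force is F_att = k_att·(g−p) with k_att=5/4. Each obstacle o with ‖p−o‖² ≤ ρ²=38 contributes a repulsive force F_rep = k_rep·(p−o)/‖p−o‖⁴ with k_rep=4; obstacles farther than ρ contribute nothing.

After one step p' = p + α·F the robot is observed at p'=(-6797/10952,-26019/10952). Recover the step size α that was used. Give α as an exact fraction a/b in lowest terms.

F_att = 5/4·(g−p) = 5/4·(14,18) = (17.5000,22.5000)
o1: d²=37 ≤ ρ²=38; F_rep = 4·(6,-1)/37² = (0.0175,-0.0029)
o2: d²=234 > ρ²=38 → inactive
o3: d²=260 > ρ²=38 → inactive
o4: d²=225 > ρ²=38 → inactive
F = F_att + ΣF_rep = (17.5175,22.4971)
Δp = p'−p = (4.3794,5.6243); α = Δx/Fx = (47963/10952) / (47963/2738) = 1/4
check: Δy/Fy = (61597/10952) / (61597/2738) = 1/4 ✓

α = 1/4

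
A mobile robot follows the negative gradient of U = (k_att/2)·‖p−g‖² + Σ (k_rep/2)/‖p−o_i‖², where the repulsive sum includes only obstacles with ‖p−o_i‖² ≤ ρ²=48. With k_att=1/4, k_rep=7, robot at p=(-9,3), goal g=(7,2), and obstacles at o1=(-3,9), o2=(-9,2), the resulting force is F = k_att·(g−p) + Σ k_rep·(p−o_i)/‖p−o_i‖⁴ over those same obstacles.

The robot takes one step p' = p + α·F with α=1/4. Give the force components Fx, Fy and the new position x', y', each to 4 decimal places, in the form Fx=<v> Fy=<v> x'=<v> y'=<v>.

F_att = 1/4·(g−p) = 1/4·(16,-1) = (4.0000,-0.2500)
o1: d²=72 > ρ²=48 → inactive
o2: d²=1 ≤ ρ²=48; F_rep = 7·(0,1)/1² = (0.0000,7.0000)
F = F_att + ΣF_rep = (4.0000,6.7500)
p' = p + 1/4·F = (-8.0000,4.6875)

Fx=4.0000 Fy=6.7500 x'=-8.0000 y'=4.6875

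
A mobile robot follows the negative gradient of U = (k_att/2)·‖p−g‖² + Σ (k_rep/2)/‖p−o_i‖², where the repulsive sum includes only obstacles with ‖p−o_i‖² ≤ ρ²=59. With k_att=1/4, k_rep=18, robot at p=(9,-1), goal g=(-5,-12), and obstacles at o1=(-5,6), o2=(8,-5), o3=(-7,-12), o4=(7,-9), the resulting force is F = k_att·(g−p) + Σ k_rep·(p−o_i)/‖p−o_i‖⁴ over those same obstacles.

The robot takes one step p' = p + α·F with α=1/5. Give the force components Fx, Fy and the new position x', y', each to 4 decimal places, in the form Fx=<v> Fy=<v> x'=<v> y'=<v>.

F_att = 1/4·(g−p) = 1/4·(-14,-11) = (-3.5000,-2.7500)
o1: d²=245 > ρ²=59 → inactive
o2: d²=17 ≤ ρ²=59; F_rep = 18·(1,4)/17² = (0.0623,0.2491)
o3: d²=377 > ρ²=59 → inactive
o4: d²=68 > ρ²=59 → inactive
F = F_att + ΣF_rep = (-3.4377,-2.5009)
p' = p + 1/5·F = (8.3125,-1.5002)

Fx=-3.4377 Fy=-2.5009 x'=8.3125 y'=-1.5002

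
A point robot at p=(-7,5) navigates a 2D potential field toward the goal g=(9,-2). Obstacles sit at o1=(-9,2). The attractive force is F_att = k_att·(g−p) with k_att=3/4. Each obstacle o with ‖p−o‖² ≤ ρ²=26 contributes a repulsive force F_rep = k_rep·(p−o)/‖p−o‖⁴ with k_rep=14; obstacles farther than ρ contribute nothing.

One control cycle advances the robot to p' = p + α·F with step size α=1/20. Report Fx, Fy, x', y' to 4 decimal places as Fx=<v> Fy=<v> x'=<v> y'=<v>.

Fx=12.1657 Fy=-5.0015 x'=-6.3917 y'=4.7499

F_att = 3/4·(g−p) = 3/4·(16,-7) = (12.0000,-5.2500)
o1: d²=13 ≤ ρ²=26; F_rep = 14·(2,3)/13² = (0.1657,0.2485)
F = F_att + ΣF_rep = (12.1657,-5.0015)
p' = p + 1/20·F = (-6.3917,4.7499)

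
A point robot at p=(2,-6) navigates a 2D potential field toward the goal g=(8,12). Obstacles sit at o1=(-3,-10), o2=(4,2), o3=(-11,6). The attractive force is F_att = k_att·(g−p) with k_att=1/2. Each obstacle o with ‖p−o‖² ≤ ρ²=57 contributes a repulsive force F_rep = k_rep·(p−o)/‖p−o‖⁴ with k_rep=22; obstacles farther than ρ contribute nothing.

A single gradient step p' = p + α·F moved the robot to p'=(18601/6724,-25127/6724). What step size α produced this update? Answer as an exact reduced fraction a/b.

F_att = 1/2·(g−p) = 1/2·(6,18) = (3.0000,9.0000)
o1: d²=41 ≤ ρ²=57; F_rep = 22·(5,4)/41² = (0.0654,0.0523)
o2: d²=68 > ρ²=57 → inactive
o3: d²=313 > ρ²=57 → inactive
F = F_att + ΣF_rep = (3.0654,9.0523)
Δp = p'−p = (0.7664,2.2631); α = Δx/Fx = (5153/6724) / (5153/1681) = 1/4
check: Δy/Fy = (15217/6724) / (15217/1681) = 1/4 ✓

α = 1/4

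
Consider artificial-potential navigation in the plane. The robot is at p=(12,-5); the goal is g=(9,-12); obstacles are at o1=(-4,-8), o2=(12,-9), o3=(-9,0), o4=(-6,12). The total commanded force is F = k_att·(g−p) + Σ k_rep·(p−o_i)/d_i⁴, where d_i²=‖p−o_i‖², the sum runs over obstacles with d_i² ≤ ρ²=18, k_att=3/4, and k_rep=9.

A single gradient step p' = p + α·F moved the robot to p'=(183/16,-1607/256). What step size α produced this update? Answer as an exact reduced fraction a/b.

F_att = 3/4·(g−p) = 3/4·(-3,-7) = (-2.2500,-5.2500)
o1: d²=265 > ρ²=18 → inactive
o2: d²=16 ≤ ρ²=18; F_rep = 9·(0,4)/16² = (0.0000,0.1406)
o3: d²=466 > ρ²=18 → inactive
o4: d²=613 > ρ²=18 → inactive
F = F_att + ΣF_rep = (-2.2500,-5.1094)
Δp = p'−p = (-0.5625,-1.2773); α = Δx/Fx = (-9/16) / (-9/4) = 1/4
check: Δy/Fy = (-327/256) / (-327/64) = 1/4 ✓

α = 1/4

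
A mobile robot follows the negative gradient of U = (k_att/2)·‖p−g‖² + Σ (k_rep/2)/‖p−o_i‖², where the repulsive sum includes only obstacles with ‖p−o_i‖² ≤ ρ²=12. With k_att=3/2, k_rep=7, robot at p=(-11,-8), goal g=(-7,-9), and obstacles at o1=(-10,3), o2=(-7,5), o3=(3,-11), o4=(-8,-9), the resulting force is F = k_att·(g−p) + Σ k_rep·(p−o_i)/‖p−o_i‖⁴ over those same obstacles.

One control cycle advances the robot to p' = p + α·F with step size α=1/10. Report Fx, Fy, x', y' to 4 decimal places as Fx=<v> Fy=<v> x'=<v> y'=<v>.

F_att = 3/2·(g−p) = 3/2·(4,-1) = (6.0000,-1.5000)
o1: d²=122 > ρ²=12 → inactive
o2: d²=185 > ρ²=12 → inactive
o3: d²=205 > ρ²=12 → inactive
o4: d²=10 ≤ ρ²=12; F_rep = 7·(-3,1)/10² = (-0.2100,0.0700)
F = F_att + ΣF_rep = (5.7900,-1.4300)
p' = p + 1/10·F = (-10.4210,-8.1430)

Fx=5.7900 Fy=-1.4300 x'=-10.4210 y'=-8.1430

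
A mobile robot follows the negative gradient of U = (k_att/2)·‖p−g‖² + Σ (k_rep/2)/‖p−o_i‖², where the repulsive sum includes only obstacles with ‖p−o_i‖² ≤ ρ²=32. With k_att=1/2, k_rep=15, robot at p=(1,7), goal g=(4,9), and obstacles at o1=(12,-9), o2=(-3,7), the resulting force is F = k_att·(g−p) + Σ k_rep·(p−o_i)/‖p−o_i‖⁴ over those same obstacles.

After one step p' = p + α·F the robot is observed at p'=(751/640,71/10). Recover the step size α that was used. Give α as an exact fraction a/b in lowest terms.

α = 1/10

F_att = 1/2·(g−p) = 1/2·(3,2) = (1.5000,1.0000)
o1: d²=377 > ρ²=32 → inactive
o2: d²=16 ≤ ρ²=32; F_rep = 15·(4,0)/16² = (0.2344,0.0000)
F = F_att + ΣF_rep = (1.7344,1.0000)
Δp = p'−p = (0.1734,0.1000); α = Δx/Fx = (111/640) / (111/64) = 1/10
check: Δy/Fy = (1/10) / (1) = 1/10 ✓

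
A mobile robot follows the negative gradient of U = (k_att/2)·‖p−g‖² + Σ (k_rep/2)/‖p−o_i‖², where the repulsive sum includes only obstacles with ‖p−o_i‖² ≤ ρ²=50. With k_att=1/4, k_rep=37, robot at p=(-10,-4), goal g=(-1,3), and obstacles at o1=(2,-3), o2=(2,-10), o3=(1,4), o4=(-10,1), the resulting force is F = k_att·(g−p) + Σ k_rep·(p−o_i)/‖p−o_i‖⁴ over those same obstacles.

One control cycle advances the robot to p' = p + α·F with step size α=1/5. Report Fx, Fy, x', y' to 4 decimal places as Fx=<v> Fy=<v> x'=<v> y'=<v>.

F_att = 1/4·(g−p) = 1/4·(9,7) = (2.2500,1.7500)
o1: d²=145 > ρ²=50 → inactive
o2: d²=180 > ρ²=50 → inactive
o3: d²=185 > ρ²=50 → inactive
o4: d²=25 ≤ ρ²=50; F_rep = 37·(0,-5)/25² = (0.0000,-0.2960)
F = F_att + ΣF_rep = (2.2500,1.4540)
p' = p + 1/5·F = (-9.5500,-3.7092)

Fx=2.2500 Fy=1.4540 x'=-9.5500 y'=-3.7092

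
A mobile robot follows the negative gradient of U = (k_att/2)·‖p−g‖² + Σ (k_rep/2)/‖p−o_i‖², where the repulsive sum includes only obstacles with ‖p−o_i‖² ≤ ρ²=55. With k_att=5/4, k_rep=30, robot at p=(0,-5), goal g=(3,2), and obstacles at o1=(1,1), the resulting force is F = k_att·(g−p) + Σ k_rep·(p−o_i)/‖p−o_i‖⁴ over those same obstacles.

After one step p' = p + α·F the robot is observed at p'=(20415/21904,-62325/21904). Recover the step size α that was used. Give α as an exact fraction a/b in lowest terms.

F_att = 5/4·(g−p) = 5/4·(3,7) = (3.7500,8.7500)
o1: d²=37 ≤ ρ²=55; F_rep = 30·(-1,-6)/37² = (-0.0219,-0.1315)
F = F_att + ΣF_rep = (3.7281,8.6185)
Δp = p'−p = (0.9320,2.1546); α = Δx/Fx = (20415/21904) / (20415/5476) = 1/4
check: Δy/Fy = (47195/21904) / (47195/5476) = 1/4 ✓

α = 1/4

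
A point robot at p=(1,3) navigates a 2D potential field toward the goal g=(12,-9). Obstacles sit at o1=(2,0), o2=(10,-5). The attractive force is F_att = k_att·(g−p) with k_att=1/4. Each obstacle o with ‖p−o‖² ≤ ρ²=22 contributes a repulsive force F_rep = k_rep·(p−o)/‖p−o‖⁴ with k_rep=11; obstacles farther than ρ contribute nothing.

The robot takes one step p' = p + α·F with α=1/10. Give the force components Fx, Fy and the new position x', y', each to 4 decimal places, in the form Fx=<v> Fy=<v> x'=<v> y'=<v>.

Fx=2.6400 Fy=-2.6700 x'=1.2640 y'=2.7330

F_att = 1/4·(g−p) = 1/4·(11,-12) = (2.7500,-3.0000)
o1: d²=10 ≤ ρ²=22; F_rep = 11·(-1,3)/10² = (-0.1100,0.3300)
o2: d²=145 > ρ²=22 → inactive
F = F_att + ΣF_rep = (2.6400,-2.6700)
p' = p + 1/10·F = (1.2640,2.7330)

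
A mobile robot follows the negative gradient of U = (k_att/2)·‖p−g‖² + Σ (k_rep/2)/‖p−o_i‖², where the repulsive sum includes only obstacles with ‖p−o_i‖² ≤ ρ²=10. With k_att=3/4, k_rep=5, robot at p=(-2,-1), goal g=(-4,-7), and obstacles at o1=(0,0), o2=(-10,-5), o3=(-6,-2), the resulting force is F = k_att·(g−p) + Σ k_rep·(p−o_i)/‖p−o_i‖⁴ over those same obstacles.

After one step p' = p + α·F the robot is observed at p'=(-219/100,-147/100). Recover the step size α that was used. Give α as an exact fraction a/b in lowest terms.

α = 1/10

F_att = 3/4·(g−p) = 3/4·(-2,-6) = (-1.5000,-4.5000)
o1: d²=5 ≤ ρ²=10; F_rep = 5·(-2,-1)/5² = (-0.4000,-0.2000)
o2: d²=80 > ρ²=10 → inactive
o3: d²=17 > ρ²=10 → inactive
F = F_att + ΣF_rep = (-1.9000,-4.7000)
Δp = p'−p = (-0.1900,-0.4700); α = Δx/Fx = (-19/100) / (-19/10) = 1/10
check: Δy/Fy = (-47/100) / (-47/10) = 1/10 ✓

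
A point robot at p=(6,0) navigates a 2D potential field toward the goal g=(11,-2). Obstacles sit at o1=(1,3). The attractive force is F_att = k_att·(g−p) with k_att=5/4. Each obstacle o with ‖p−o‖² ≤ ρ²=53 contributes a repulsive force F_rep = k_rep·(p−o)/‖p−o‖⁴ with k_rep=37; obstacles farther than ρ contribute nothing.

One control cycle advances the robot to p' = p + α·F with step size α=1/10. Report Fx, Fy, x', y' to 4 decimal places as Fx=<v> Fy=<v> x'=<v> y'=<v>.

Fx=6.4100 Fy=-2.5960 x'=6.6410 y'=-0.2596

F_att = 5/4·(g−p) = 5/4·(5,-2) = (6.2500,-2.5000)
o1: d²=34 ≤ ρ²=53; F_rep = 37·(5,-3)/34² = (0.1600,-0.0960)
F = F_att + ΣF_rep = (6.4100,-2.5960)
p' = p + 1/10·F = (6.6410,-0.2596)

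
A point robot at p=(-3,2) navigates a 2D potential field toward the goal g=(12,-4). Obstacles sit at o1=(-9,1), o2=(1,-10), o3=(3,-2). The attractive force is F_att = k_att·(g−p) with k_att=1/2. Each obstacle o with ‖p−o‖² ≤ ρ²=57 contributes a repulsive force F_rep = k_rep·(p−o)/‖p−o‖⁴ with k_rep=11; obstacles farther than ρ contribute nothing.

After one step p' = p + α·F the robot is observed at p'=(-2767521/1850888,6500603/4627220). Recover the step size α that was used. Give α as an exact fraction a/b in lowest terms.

α = 1/5

F_att = 1/2·(g−p) = 1/2·(15,-6) = (7.5000,-3.0000)
o1: d²=37 ≤ ρ²=57; F_rep = 11·(6,1)/37² = (0.0482,0.0080)
o2: d²=160 > ρ²=57 → inactive
o3: d²=52 ≤ ρ²=57; F_rep = 11·(-6,4)/52² = (-0.0244,0.0163)
F = F_att + ΣF_rep = (7.5238,-2.9757)
Δp = p'−p = (1.5048,-0.5951); α = Δx/Fx = (2785143/1850888) / (13925715/1850888) = 1/5
check: Δy/Fy = (-2753837/4627220) / (-2753837/925444) = 1/5 ✓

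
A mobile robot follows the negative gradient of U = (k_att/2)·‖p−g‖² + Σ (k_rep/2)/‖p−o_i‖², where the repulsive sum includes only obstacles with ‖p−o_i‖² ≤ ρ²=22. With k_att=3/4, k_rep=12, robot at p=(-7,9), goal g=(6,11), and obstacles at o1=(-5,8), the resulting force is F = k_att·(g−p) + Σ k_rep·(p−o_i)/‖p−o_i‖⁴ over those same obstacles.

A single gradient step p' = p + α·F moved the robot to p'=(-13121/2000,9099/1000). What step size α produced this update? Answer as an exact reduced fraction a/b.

α = 1/20

F_att = 3/4·(g−p) = 3/4·(13,2) = (9.7500,1.5000)
o1: d²=5 ≤ ρ²=22; F_rep = 12·(-2,1)/5² = (-0.9600,0.4800)
F = F_att + ΣF_rep = (8.7900,1.9800)
Δp = p'−p = (0.4395,0.0990); α = Δx/Fx = (879/2000) / (879/100) = 1/20
check: Δy/Fy = (99/1000) / (99/50) = 1/20 ✓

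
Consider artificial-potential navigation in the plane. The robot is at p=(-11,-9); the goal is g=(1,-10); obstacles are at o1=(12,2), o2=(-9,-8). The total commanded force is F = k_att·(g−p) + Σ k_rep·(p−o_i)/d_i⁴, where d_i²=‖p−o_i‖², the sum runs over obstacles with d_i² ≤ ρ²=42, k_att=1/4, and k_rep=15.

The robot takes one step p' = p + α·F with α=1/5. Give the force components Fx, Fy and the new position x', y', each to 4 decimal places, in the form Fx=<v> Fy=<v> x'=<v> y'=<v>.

Fx=1.8000 Fy=-0.8500 x'=-10.6400 y'=-9.1700

F_att = 1/4·(g−p) = 1/4·(12,-1) = (3.0000,-0.2500)
o1: d²=650 > ρ²=42 → inactive
o2: d²=5 ≤ ρ²=42; F_rep = 15·(-2,-1)/5² = (-1.2000,-0.6000)
F = F_att + ΣF_rep = (1.8000,-0.8500)
p' = p + 1/5·F = (-10.6400,-9.1700)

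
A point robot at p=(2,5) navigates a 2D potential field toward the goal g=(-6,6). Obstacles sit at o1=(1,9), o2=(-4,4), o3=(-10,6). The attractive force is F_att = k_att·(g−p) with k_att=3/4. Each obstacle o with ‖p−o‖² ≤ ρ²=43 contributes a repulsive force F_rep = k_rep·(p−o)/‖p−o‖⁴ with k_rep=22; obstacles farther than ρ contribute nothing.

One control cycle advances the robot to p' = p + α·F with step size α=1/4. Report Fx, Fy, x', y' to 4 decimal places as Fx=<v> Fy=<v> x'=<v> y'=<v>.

Fx=-5.8275 Fy=0.4616 x'=0.5431 y'=5.1154

F_att = 3/4·(g−p) = 3/4·(-8,1) = (-6.0000,0.7500)
o1: d²=17 ≤ ρ²=43; F_rep = 22·(1,-4)/17² = (0.0761,-0.3045)
o2: d²=37 ≤ ρ²=43; F_rep = 22·(6,1)/37² = (0.0964,0.0161)
o3: d²=145 > ρ²=43 → inactive
F = F_att + ΣF_rep = (-5.8275,0.4616)
p' = p + 1/4·F = (0.5431,5.1154)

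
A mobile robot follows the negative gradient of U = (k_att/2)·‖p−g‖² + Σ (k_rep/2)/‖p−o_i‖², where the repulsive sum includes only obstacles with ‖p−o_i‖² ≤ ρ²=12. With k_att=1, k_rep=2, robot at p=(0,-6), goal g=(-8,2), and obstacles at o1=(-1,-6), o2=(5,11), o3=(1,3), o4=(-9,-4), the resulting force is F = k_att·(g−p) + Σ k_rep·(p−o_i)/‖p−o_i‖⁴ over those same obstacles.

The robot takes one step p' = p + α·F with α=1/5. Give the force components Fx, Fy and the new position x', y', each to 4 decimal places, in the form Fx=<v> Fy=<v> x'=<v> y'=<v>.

Fx=-6.0000 Fy=8.0000 x'=-1.2000 y'=-4.4000

F_att = 1·(g−p) = 1·(-8,8) = (-8.0000,8.0000)
o1: d²=1 ≤ ρ²=12; F_rep = 2·(1,0)/1² = (2.0000,0.0000)
o2: d²=314 > ρ²=12 → inactive
o3: d²=82 > ρ²=12 → inactive
o4: d²=85 > ρ²=12 → inactive
F = F_att + ΣF_rep = (-6.0000,8.0000)
p' = p + 1/5·F = (-1.2000,-4.4000)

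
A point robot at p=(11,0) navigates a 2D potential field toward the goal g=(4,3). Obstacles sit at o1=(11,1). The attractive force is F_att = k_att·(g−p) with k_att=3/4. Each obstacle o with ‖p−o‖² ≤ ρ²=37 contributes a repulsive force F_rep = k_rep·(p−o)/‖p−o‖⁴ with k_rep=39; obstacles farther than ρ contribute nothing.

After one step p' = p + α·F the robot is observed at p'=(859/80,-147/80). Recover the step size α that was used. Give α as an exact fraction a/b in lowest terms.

α = 1/20

F_att = 3/4·(g−p) = 3/4·(-7,3) = (-5.2500,2.2500)
o1: d²=1 ≤ ρ²=37; F_rep = 39·(0,-1)/1² = (0.0000,-39.0000)
F = F_att + ΣF_rep = (-5.2500,-36.7500)
Δp = p'−p = (-0.2625,-1.8375); α = Δx/Fx = (-21/80) / (-21/4) = 1/20
check: Δy/Fy = (-147/80) / (-147/4) = 1/20 ✓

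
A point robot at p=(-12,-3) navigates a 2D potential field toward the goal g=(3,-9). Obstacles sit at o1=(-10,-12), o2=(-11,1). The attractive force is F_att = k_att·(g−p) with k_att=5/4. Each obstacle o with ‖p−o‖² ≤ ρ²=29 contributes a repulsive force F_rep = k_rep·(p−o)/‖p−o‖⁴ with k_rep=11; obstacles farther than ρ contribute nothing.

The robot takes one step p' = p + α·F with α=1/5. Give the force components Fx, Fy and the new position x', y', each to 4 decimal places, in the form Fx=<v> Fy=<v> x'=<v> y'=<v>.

Fx=18.7119 Fy=-7.6522 x'=-8.2576 y'=-4.5304

F_att = 5/4·(g−p) = 5/4·(15,-6) = (18.7500,-7.5000)
o1: d²=85 > ρ²=29 → inactive
o2: d²=17 ≤ ρ²=29; F_rep = 11·(-1,-4)/17² = (-0.0381,-0.1522)
F = F_att + ΣF_rep = (18.7119,-7.6522)
p' = p + 1/5·F = (-8.2576,-4.5304)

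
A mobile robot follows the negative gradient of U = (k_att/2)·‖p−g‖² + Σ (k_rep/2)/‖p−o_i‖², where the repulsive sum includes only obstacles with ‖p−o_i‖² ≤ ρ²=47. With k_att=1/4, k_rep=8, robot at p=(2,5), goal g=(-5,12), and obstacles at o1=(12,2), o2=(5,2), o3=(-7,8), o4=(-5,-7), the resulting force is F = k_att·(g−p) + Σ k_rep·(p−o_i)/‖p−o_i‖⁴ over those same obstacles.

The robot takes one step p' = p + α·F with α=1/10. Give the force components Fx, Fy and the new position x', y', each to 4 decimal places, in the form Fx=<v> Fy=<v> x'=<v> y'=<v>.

F_att = 1/4·(g−p) = 1/4·(-7,7) = (-1.7500,1.7500)
o1: d²=109 > ρ²=47 → inactive
o2: d²=18 ≤ ρ²=47; F_rep = 8·(-3,3)/18² = (-0.0741,0.0741)
o3: d²=90 > ρ²=47 → inactive
o4: d²=193 > ρ²=47 → inactive
F = F_att + ΣF_rep = (-1.8241,1.8241)
p' = p + 1/10·F = (1.8176,5.1824)

Fx=-1.8241 Fy=1.8241 x'=1.8176 y'=5.1824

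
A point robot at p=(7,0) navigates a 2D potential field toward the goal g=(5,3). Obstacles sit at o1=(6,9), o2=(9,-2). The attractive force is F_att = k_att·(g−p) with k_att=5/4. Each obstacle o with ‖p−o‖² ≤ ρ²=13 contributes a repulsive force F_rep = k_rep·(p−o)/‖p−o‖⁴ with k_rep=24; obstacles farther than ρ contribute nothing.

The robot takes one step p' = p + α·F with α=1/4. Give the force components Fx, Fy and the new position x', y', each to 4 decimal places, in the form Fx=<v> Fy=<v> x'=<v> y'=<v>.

F_att = 5/4·(g−p) = 5/4·(-2,3) = (-2.5000,3.7500)
o1: d²=82 > ρ²=13 → inactive
o2: d²=8 ≤ ρ²=13; F_rep = 24·(-2,2)/8² = (-0.7500,0.7500)
F = F_att + ΣF_rep = (-3.2500,4.5000)
p' = p + 1/4·F = (6.1875,1.1250)

Fx=-3.2500 Fy=4.5000 x'=6.1875 y'=1.1250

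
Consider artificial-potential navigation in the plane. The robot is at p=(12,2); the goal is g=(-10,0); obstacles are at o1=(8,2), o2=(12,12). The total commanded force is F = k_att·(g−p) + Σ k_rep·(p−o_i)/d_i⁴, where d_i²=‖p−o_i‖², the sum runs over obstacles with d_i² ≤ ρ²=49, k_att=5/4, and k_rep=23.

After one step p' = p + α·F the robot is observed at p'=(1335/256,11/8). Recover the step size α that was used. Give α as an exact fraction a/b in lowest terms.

α = 1/4

F_att = 5/4·(g−p) = 5/4·(-22,-2) = (-27.5000,-2.5000)
o1: d²=16 ≤ ρ²=49; F_rep = 23·(4,0)/16² = (0.3594,0.0000)
o2: d²=100 > ρ²=49 → inactive
F = F_att + ΣF_rep = (-27.1406,-2.5000)
Δp = p'−p = (-6.7852,-0.6250); α = Δx/Fx = (-1737/256) / (-1737/64) = 1/4
check: Δy/Fy = (-5/8) / (-5/2) = 1/4 ✓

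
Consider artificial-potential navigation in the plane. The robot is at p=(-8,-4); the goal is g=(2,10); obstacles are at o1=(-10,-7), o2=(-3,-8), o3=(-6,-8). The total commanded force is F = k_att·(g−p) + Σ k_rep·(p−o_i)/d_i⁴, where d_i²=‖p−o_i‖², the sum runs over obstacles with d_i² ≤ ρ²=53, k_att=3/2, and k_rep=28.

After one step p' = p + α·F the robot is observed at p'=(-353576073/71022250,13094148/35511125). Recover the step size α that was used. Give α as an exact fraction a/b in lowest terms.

α = 1/5

F_att = 3/2·(g−p) = 3/2·(10,14) = (15.0000,21.0000)
o1: d²=13 ≤ ρ²=53; F_rep = 28·(2,3)/13² = (0.3314,0.4970)
o2: d²=41 ≤ ρ²=53; F_rep = 28·(-5,4)/41² = (-0.0833,0.0666)
o3: d²=20 ≤ ρ²=53; F_rep = 28·(-2,4)/20² = (-0.1400,0.2800)
F = F_att + ΣF_rep = (15.1081,21.8437)
Δp = p'−p = (3.0216,4.3687); α = Δx/Fx = (214601927/71022250) / (214601927/14204450) = 1/5
check: Δy/Fy = (155138648/35511125) / (155138648/7102225) = 1/5 ✓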